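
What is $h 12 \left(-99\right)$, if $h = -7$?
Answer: $8316$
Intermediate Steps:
$h 12 \left(-99\right) = \left(-7\right) 12 \left(-99\right) = \left(-84\right) \left(-99\right) = 8316$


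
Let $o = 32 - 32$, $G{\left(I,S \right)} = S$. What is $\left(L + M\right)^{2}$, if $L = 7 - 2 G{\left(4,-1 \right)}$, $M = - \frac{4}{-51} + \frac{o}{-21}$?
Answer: $\frac{214369}{2601} \approx 82.418$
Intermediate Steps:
$o = 0$
$M = \frac{4}{51}$ ($M = - \frac{4}{-51} + \frac{0}{-21} = \left(-4\right) \left(- \frac{1}{51}\right) + 0 \left(- \frac{1}{21}\right) = \frac{4}{51} + 0 = \frac{4}{51} \approx 0.078431$)
$L = 9$ ($L = 7 - -2 = 7 + 2 = 9$)
$\left(L + M\right)^{2} = \left(9 + \frac{4}{51}\right)^{2} = \left(\frac{463}{51}\right)^{2} = \frac{214369}{2601}$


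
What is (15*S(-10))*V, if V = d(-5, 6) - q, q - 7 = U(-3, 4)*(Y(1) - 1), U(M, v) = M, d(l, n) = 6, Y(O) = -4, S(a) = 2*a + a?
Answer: 7200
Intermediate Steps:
S(a) = 3*a
q = 22 (q = 7 - 3*(-4 - 1) = 7 - 3*(-5) = 7 + 15 = 22)
V = -16 (V = 6 - 1*22 = 6 - 22 = -16)
(15*S(-10))*V = (15*(3*(-10)))*(-16) = (15*(-30))*(-16) = -450*(-16) = 7200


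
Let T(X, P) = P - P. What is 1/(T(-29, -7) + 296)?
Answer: 1/296 ≈ 0.0033784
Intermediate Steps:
T(X, P) = 0
1/(T(-29, -7) + 296) = 1/(0 + 296) = 1/296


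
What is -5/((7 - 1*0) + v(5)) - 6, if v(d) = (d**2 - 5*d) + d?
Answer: -77/12 ≈ -6.4167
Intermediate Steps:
v(d) = d**2 - 4*d
-5/((7 - 1*0) + v(5)) - 6 = -5/((7 - 1*0) + 5*(-4 + 5)) - 6 = -5/((7 + 0) + 5*1) - 6 = -5/(7 + 5) - 6 = -5/12 - 6 = -77/12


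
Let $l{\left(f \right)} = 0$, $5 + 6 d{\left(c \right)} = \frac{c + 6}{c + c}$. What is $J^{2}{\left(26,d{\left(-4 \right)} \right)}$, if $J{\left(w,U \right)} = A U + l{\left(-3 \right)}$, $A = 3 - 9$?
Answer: $\frac{441}{16} \approx 27.563$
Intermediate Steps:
$d{\left(c \right)} = - \frac{5}{6} + \frac{6 + c}{12 c}$ ($d{\left(c \right)} = - \frac{5}{6} + \frac{\left(c + 6\right) \frac{1}{c + c}}{6} = - \frac{5}{6} + \frac{\left(6 + c\right) \frac{1}{2 c}}{6} = - \frac{5}{6} + \frac{\frac{1}{2} \frac{1}{c} \left(6 + c\right)}{6} = - \frac{5}{6} + \frac{6 + c}{12 c}$)
$A = -6$
$J{\left(w,U \right)} = - 6 U$ ($J{\left(w,U \right)} = - 6 U + 0 = - 6 U$)
$J^{2}{\left(26,d{\left(-4 \right)} \right)} = \left(- 6 \frac{2 - -12}{4 \left(-4\right)}\right)^{2} = \left(- 6 \cdot \frac{1}{4} \left(- \frac{1}{4}\right) \left(2 + 12\right)\right)^{2} = \left(- 6 \cdot \frac{1}{4} \left(- \frac{1}{4}\right) 14\right)^{2} = \left(\left(-6\right) \left(- \frac{7}{8}\right)\right)^{2} = \left(\frac{21}{4}\right)^{2} = \frac{441}{16}$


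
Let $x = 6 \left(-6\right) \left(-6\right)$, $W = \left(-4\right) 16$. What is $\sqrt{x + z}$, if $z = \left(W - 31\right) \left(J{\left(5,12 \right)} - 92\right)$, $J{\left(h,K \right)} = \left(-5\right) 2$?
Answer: $\sqrt{9906} \approx 99.529$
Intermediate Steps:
$W = -64$
$J{\left(h,K \right)} = -10$
$x = 216$ ($x = \left(-36\right) \left(-6\right) = 216$)
$z = 9690$ ($z = \left(-64 - 31\right) \left(-10 - 92\right) = \left(-95\right) \left(-102\right) = 9690$)
$\sqrt{x + z} = \sqrt{216 + 9690} = \sqrt{9906}$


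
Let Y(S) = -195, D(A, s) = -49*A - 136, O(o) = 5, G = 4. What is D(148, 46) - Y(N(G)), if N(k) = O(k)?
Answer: -7193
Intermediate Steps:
D(A, s) = -136 - 49*A
N(k) = 5
D(148, 46) - Y(N(G)) = (-136 - 49*148) - 1*(-195) = (-136 - 7252) + 195 = -7388 + 195 = -7193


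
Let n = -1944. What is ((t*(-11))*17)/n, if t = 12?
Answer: 187/162 ≈ 1.1543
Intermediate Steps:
((t*(-11))*17)/n = ((12*(-11))*17)/(-1944) = -132*17*(-1/1944) = -2244*(-1/1944) = 187/162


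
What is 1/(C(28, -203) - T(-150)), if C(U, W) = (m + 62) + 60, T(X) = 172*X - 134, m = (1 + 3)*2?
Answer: 1/26064 ≈ 3.8367e-5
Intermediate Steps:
m = 8 (m = 4*2 = 8)
T(X) = -134 + 172*X
C(U, W) = 130 (C(U, W) = (8 + 62) + 60 = 70 + 60 = 130)
1/(C(28, -203) - T(-150)) = 1/(130 - (-134 + 172*(-150))) = 1/(130 - (-134 - 25800)) = 1/(130 - 1*(-25934)) = 1/(130 + 25934) = 1/26064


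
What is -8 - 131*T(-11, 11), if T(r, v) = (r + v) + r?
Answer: 1433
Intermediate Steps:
T(r, v) = v + 2*r
-8 - 131*T(-11, 11) = -8 - 131*(11 + 2*(-11)) = -8 - 131*(11 - 22) = -8 - 131*(-11) = -8 + 1441 = 1433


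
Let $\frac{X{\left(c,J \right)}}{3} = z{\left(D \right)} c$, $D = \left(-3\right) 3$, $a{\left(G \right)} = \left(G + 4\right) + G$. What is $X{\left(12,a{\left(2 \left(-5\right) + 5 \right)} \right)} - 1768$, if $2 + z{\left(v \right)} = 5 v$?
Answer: $-3460$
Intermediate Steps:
$a{\left(G \right)} = 4 + 2 G$ ($a{\left(G \right)} = \left(4 + G\right) + G = 4 + 2 G$)
$D = -9$
$z{\left(v \right)} = -2 + 5 v$
$X{\left(c,J \right)} = - 141 c$ ($X{\left(c,J \right)} = 3 \left(-2 + 5 \left(-9\right)\right) c = 3 \left(-2 - 45\right) c = 3 \left(- 47 c\right) = - 141 c$)
$X{\left(12,a{\left(2 \left(-5\right) + 5 \right)} \right)} - 1768 = \left(-141\right) 12 - 1768 = -1692 - 1768 = -3460$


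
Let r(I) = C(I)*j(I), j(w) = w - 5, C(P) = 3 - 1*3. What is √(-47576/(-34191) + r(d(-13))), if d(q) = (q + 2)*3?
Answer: 2*√45185306/11397 ≈ 1.1796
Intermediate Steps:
C(P) = 0 (C(P) = 3 - 3 = 0)
d(q) = 6 + 3*q (d(q) = (2 + q)*3 = 6 + 3*q)
j(w) = -5 + w
r(I) = 0 (r(I) = 0*(-5 + I) = 0)
√(-47576/(-34191) + r(d(-13))) = √(-47576/(-34191) + 0) = √(-47576*(-1/34191) + 0) = √(47576/34191 + 0) = √(47576/34191) = 2*√45185306/11397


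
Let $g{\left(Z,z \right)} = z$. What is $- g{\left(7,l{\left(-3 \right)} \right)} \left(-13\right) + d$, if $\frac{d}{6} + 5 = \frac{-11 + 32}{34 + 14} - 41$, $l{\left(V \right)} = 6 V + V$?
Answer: $- \frac{4371}{8} \approx -546.38$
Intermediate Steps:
$l{\left(V \right)} = 7 V$
$d = - \frac{2187}{8}$ ($d = -30 + 6 \left(\frac{-11 + 32}{34 + 14} - 41\right) = -30 + 6 \left(\frac{21}{48} - 41\right) = -30 + 6 \left(21 \cdot \frac{1}{48} - 41\right) = -30 + 6 \left(\frac{7}{16} - 41\right) = -30 + 6 \left(- \frac{649}{16}\right) = -30 - \frac{1947}{8} = - \frac{2187}{8} \approx -273.38$)
$- g{\left(7,l{\left(-3 \right)} \right)} \left(-13\right) + d = - 7 \left(-3\right) \left(-13\right) - \frac{2187}{8} = \left(-1\right) \left(-21\right) \left(-13\right) - \frac{2187}{8} = 21 \left(-13\right) - \frac{2187}{8} = -273 - \frac{2187}{8} = - \frac{4371}{8}$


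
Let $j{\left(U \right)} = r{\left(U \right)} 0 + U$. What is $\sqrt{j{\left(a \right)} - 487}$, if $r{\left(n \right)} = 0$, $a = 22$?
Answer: $i \sqrt{465} \approx 21.564 i$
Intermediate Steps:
$j{\left(U \right)} = U$ ($j{\left(U \right)} = 0 \cdot 0 + U = 0 + U = U$)
$\sqrt{j{\left(a \right)} - 487} = \sqrt{22 - 487} = \sqrt{-465} = i \sqrt{465}$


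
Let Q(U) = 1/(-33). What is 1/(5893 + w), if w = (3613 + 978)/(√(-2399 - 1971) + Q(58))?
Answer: (I + 33*√4370)/(-145610*I + 194469*√4370) ≈ 0.00016967 + 1.9996e-6*I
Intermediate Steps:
Q(U) = -1/33
w = 4591/(-1/33 + I*√4370) (w = (3613 + 978)/(√(-2399 - 1971) - 1/33) = 4591/(√(-4370) - 1/33) = 4591/(I*√4370 - 1/33) = 4591/(-1/33 + I*√4370) ≈ -0.031835 - 69.449*I)
1/(5893 + w) = 1/(5893 + (-151503/4758931 - 4999599*I*√4370/4758931)) = 1/(28044228880/4758931 - 4999599*I*√4370/4758931)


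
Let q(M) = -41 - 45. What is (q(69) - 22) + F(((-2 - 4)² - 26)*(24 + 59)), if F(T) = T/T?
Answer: -107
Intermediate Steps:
q(M) = -86
F(T) = 1
(q(69) - 22) + F(((-2 - 4)² - 26)*(24 + 59)) = (-86 - 22) + 1 = -108 + 1 = -107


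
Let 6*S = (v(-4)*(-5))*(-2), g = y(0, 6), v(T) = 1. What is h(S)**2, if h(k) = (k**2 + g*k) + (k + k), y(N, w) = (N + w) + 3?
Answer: 36100/81 ≈ 445.68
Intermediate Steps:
y(N, w) = 3 + N + w
g = 9 (g = 3 + 0 + 6 = 9)
S = 5/3 (S = ((1*(-5))*(-2))/6 = (-5*(-2))/6 = (1/6)*10 = 5/3 ≈ 1.6667)
h(k) = k**2 + 11*k (h(k) = (k**2 + 9*k) + (k + k) = (k**2 + 9*k) + 2*k = k**2 + 11*k)
h(S)**2 = (5*(11 + 5/3)/3)**2 = ((5/3)*(38/3))**2 = (190/9)**2 = 36100/81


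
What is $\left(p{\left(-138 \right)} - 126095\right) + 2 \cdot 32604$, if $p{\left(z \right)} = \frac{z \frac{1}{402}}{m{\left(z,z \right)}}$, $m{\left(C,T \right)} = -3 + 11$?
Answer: $- \frac{32635455}{536} \approx -60887.0$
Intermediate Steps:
$m{\left(C,T \right)} = 8$
$p{\left(z \right)} = \frac{z}{3216}$ ($p{\left(z \right)} = \frac{z \frac{1}{402}}{8} = z \frac{1}{402} \cdot \frac{1}{8} = \frac{z}{402} \cdot \frac{1}{8} = \frac{z}{3216}$)
$\left(p{\left(-138 \right)} - 126095\right) + 2 \cdot 32604 = \left(\frac{1}{3216} \left(-138\right) - 126095\right) + 2 \cdot 32604 = \left(- \frac{23}{536} - 126095\right) + 65208 = - \frac{67586943}{536} + 65208 = - \frac{32635455}{536}$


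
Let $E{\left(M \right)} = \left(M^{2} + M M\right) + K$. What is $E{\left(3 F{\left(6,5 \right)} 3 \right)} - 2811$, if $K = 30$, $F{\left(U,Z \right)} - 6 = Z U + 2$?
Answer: $231147$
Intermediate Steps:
$F{\left(U,Z \right)} = 8 + U Z$ ($F{\left(U,Z \right)} = 6 + \left(Z U + 2\right) = 6 + \left(U Z + 2\right) = 6 + \left(2 + U Z\right) = 8 + U Z$)
$E{\left(M \right)} = 30 + 2 M^{2}$ ($E{\left(M \right)} = \left(M^{2} + M M\right) + 30 = \left(M^{2} + M^{2}\right) + 30 = 2 M^{2} + 30 = 30 + 2 M^{2}$)
$E{\left(3 F{\left(6,5 \right)} 3 \right)} - 2811 = \left(30 + 2 \left(3 \left(8 + 6 \cdot 5\right) 3\right)^{2}\right) - 2811 = \left(30 + 2 \left(3 \left(8 + 30\right) 3\right)^{2}\right) - 2811 = \left(30 + 2 \left(3 \cdot 38 \cdot 3\right)^{2}\right) - 2811 = \left(30 + 2 \left(114 \cdot 3\right)^{2}\right) - 2811 = \left(30 + 2 \cdot 342^{2}\right) - 2811 = \left(30 + 2 \cdot 116964\right) - 2811 = \left(30 + 233928\right) - 2811 = 233958 - 2811 = 231147$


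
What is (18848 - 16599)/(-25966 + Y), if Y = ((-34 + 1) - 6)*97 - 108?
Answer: -2249/29857 ≈ -0.075326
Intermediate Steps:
Y = -3891 (Y = (-33 - 6)*97 - 108 = -39*97 - 108 = -3783 - 108 = -3891)
(18848 - 16599)/(-25966 + Y) = (18848 - 16599)/(-25966 - 3891) = 2249/(-29857) = 2249*(-1/29857) = -2249/29857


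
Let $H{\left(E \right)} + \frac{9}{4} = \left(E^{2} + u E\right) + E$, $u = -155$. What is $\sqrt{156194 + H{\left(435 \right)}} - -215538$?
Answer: $215538 + \frac{\sqrt{1113707}}{2} \approx 2.1607 \cdot 10^{5}$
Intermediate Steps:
$H{\left(E \right)} = - \frac{9}{4} + E^{2} - 154 E$ ($H{\left(E \right)} = - \frac{9}{4} + \left(\left(E^{2} - 155 E\right) + E\right) = - \frac{9}{4} + \left(E^{2} - 154 E\right) = - \frac{9}{4} + E^{2} - 154 E$)
$\sqrt{156194 + H{\left(435 \right)}} - -215538 = \sqrt{156194 - \left(\frac{267969}{4} - 189225\right)} - -215538 = \sqrt{156194 - - \frac{488931}{4}} + 215538 = \sqrt{156194 + \frac{488931}{4}} + 215538 = \sqrt{\frac{1113707}{4}} + 215538 = \frac{\sqrt{1113707}}{2} + 215538 = 215538 + \frac{\sqrt{1113707}}{2}$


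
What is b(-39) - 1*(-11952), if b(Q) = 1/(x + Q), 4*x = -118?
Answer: 1637422/137 ≈ 11952.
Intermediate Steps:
x = -59/2 (x = (¼)*(-118) = -59/2 ≈ -29.500)
b(Q) = 1/(-59/2 + Q)
b(-39) - 1*(-11952) = 2/(-59 + 2*(-39)) - 1*(-11952) = 2/(-59 - 78) + 11952 = 2/(-137) + 11952 = 2*(-1/137) + 11952 = -2/137 + 11952 = 1637422/137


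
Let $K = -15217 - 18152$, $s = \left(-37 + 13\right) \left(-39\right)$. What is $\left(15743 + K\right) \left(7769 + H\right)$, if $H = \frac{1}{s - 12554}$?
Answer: $- \frac{795463503933}{5809} \approx -1.3694 \cdot 10^{8}$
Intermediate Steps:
$s = 936$ ($s = \left(-24\right) \left(-39\right) = 936$)
$H = - \frac{1}{11618}$ ($H = \frac{1}{936 - 12554} = \frac{1}{-11618} = - \frac{1}{11618} \approx -8.6073 \cdot 10^{-5}$)
$K = -33369$
$\left(15743 + K\right) \left(7769 + H\right) = \left(15743 - 33369\right) \left(7769 - \frac{1}{11618}\right) = \left(-17626\right) \frac{90260241}{11618} = - \frac{795463503933}{5809}$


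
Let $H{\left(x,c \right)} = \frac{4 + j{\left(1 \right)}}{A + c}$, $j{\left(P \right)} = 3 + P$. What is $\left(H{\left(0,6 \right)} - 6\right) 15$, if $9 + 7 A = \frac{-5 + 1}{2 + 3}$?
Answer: $- \frac{1470}{23} \approx -63.913$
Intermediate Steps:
$A = - \frac{7}{5}$ ($A = - \frac{9}{7} + \frac{\left(-5 + 1\right) \frac{1}{2 + 3}}{7} = - \frac{9}{7} + \frac{\left(-4\right) \frac{1}{5}}{7} = - \frac{9}{7} + \frac{1}{7} \left(- \frac{4}{5}\right) = - \frac{9}{7} - \frac{4}{35} = - \frac{7}{5} \approx -1.4$)
$H{\left(x,c \right)} = \frac{8}{- \frac{7}{5} + c}$ ($H{\left(x,c \right)} = \frac{4 + \left(3 + 1\right)}{- \frac{7}{5} + c} = \frac{4 + 4}{- \frac{7}{5} + c} = \frac{8}{- \frac{7}{5} + c}$)
$\left(H{\left(0,6 \right)} - 6\right) 15 = \left(\frac{40}{-7 + 5 \cdot 6} - 6\right) 15 = \left(\frac{40}{-7 + 30} - 6\right) 15 = \left(\frac{40}{23} - 6\right) 15 = \left(- \frac{98}{23}\right) 15 = - \frac{1470}{23}$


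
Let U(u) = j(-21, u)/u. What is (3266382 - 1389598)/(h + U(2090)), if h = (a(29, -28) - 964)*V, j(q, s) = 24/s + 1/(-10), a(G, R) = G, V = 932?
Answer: -126122772160/58560764649 ≈ -2.1537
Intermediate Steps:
j(q, s) = -1/10 + 24/s (j(q, s) = 24/s + 1*(-1/10) = 24/s - 1/10 = -1/10 + 24/s)
h = -871420 (h = (29 - 964)*932 = -935*932 = -871420)
U(u) = (240 - u)/(10*u**2) (U(u) = ((240 - u)/(10*u))/u = (240 - u)/(10*u**2))
(3266382 - 1389598)/(h + U(2090)) = (3266382 - 1389598)/(-871420 + (1/10)*(240 - 1*2090)/2090**2) = 1876784/(-871420 + (1/10)*(1/4368100)*(240 - 2090)) = 1876784/(-871420 + (1/10)*(1/4368100)*(-1850)) = 1876784/(-871420 - 37/873620) = 1876784/(-761289940437/873620) = 1876784*(-873620/761289940437) = -126122772160/58560764649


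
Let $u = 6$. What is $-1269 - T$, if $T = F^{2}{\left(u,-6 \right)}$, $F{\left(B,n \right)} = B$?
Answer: $-1305$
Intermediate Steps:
$T = 36$ ($T = 6^{2} = 36$)
$-1269 - T = -1269 - 36 = -1305$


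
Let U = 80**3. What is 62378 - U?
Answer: -449622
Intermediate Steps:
U = 512000
62378 - U = 62378 - 1*512000 = 62378 - 512000 = -449622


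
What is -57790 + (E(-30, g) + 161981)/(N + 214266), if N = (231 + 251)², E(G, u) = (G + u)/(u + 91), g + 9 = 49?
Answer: -3380883909579/58503290 ≈ -57790.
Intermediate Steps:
g = 40 (g = -9 + 49 = 40)
E(G, u) = (G + u)/(91 + u)
N = 232324 (N = 482² = 232324)
-57790 + (E(-30, g) + 161981)/(N + 214266) = -57790 + ((-30 + 40)/(91 + 40) + 161981)/(232324 + 214266) = -57790 + (10/131 + 161981)/446590 = -57790 + ((1/131)*10 + 161981)*(1/446590) = -57790 + (10/131 + 161981)*(1/446590) = -57790 + (21219521/131)*(1/446590) = -57790 + 21219521/58503290 = -3380883909579/58503290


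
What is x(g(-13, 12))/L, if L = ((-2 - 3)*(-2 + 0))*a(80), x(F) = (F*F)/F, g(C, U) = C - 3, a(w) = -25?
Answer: 8/125 ≈ 0.064000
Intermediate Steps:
g(C, U) = -3 + C
x(F) = F (x(F) = F²/F = F)
L = -250 (L = ((-2 - 3)*(-2 + 0))*(-25) = -5*(-2)*(-25) = 10*(-25) = -250)
x(g(-13, 12))/L = (-3 - 13)/(-250) = -16*(-1/250) = 8/125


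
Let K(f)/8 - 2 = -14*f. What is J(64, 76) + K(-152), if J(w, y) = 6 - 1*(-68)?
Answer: 17114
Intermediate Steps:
K(f) = 16 - 112*f (K(f) = 16 + 8*(-14*f) = 16 - 112*f)
J(w, y) = 74 (J(w, y) = 6 + 68 = 74)
J(64, 76) + K(-152) = 74 + (16 - 112*(-152)) = 74 + (16 + 17024) = 74 + 17040 = 17114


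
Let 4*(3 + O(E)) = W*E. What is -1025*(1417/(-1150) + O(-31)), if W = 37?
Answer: 27439619/92 ≈ 2.9826e+5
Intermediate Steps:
O(E) = -3 + 37*E/4 (O(E) = -3 + (37*E)/4 = -3 + 37*E/4)
-1025*(1417/(-1150) + O(-31)) = -1025*(1417/(-1150) + (-3 + (37/4)*(-31))) = -1025*(1417*(-1/1150) + (-3 - 1147/4)) = -1025*(-1417/1150 - 1159/4) = -1025*(-669259/2300) = 27439619/92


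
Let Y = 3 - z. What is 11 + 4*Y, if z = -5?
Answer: 43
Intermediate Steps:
Y = 8 (Y = 3 - 1*(-5) = 3 + 5 = 8)
11 + 4*Y = 11 + 4*8 = 11 + 32 = 43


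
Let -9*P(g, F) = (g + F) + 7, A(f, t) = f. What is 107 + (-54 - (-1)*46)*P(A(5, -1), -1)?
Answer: 1051/9 ≈ 116.78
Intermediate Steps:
P(g, F) = -7/9 - F/9 - g/9 (P(g, F) = -((g + F) + 7)/9 = -((F + g) + 7)/9 = -(7 + F + g)/9 = -7/9 - F/9 - g/9)
107 + (-54 - (-1)*46)*P(A(5, -1), -1) = 107 + (-54 - (-1)*46)*(-7/9 - ⅑*(-1) - ⅑*5) = 107 + (-54 - 1*(-46))*(-7/9 + ⅑ - 5/9) = 107 + (-54 + 46)*(-11/9) = 107 - 8*(-11/9) = 107 + 88/9 = 1051/9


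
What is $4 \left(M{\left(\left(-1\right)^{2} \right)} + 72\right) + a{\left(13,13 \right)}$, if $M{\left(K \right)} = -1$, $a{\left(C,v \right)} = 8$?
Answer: $292$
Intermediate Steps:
$4 \left(M{\left(\left(-1\right)^{2} \right)} + 72\right) + a{\left(13,13 \right)} = 4 \left(-1 + 72\right) + 8 = 4 \cdot 71 + 8 = 284 + 8 = 292$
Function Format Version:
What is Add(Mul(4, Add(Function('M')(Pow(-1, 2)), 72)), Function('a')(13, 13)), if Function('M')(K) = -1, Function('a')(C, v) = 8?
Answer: 292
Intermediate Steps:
Add(Mul(4, Add(Function('M')(Pow(-1, 2)), 72)), Function('a')(13, 13)) = Add(Mul(4, Add(-1, 72)), 8) = Add(Mul(4, 71), 8) = Add(284, 8) = 292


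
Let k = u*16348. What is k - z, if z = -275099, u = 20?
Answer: 602059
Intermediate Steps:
k = 326960 (k = 20*16348 = 326960)
k - z = 326960 - 1*(-275099) = 326960 + 275099 = 602059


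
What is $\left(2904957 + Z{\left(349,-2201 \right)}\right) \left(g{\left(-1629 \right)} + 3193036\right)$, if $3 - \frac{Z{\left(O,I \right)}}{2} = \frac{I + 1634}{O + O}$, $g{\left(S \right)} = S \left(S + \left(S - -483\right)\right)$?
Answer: $\frac{7820209328788194}{349} \approx 2.2407 \cdot 10^{13}$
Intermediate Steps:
$g{\left(S \right)} = S \left(483 + 2 S\right)$ ($g{\left(S \right)} = S \left(S + \left(S + 483\right)\right) = S \left(S + \left(483 + S\right)\right) = S \left(483 + 2 S\right)$)
$Z{\left(O,I \right)} = 6 - \frac{1634 + I}{O}$ ($Z{\left(O,I \right)} = 6 - 2 \frac{I + 1634}{O + O} = 6 - 2 \frac{1634 + I}{2 O} = 6 - \frac{1634 + I}{O}$)
$\left(2904957 + Z{\left(349,-2201 \right)}\right) \left(g{\left(-1629 \right)} + 3193036\right) = \left(2904957 + \frac{-1634 - -2201 + 6 \cdot 349}{349}\right) \left(- 1629 \left(483 + 2 \left(-1629\right)\right) + 3193036\right) = \left(2904957 + \frac{-1634 + 2201 + 2094}{349}\right) \left(- 1629 \left(483 - 3258\right) + 3193036\right) = \left(2904957 + \frac{1}{349} \cdot 2661\right) \left(\left(-1629\right) \left(-2775\right) + 3193036\right) = \left(2904957 + \frac{2661}{349}\right) \left(4520475 + 3193036\right) = \frac{1013832654}{349} \cdot 7713511 = \frac{7820209328788194}{349}$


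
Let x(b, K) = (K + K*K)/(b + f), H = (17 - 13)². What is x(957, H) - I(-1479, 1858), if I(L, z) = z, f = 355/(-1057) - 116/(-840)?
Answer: -56363464622/30340199 ≈ -1857.7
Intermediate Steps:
f = -6271/31710 (f = 355*(-1/1057) - 116*(-1/840) = -355/1057 + 29/210 = -6271/31710 ≈ -0.19776)
H = 16 (H = 4² = 16)
x(b, K) = (K + K²)/(-6271/31710 + b) (x(b, K) = (K + K*K)/(b - 6271/31710) = (K + K²)/(-6271/31710 + b))
x(957, H) - I(-1479, 1858) = 31710*16*(1 + 16)/(-6271 + 31710*957) - 1*1858 = 31710*16*17/(-6271 + 30346470) - 1858 = 31710*16*17/30340199 - 1858 = 31710*16*(1/30340199)*17 - 1858 = 8625120/30340199 - 1858 = -56363464622/30340199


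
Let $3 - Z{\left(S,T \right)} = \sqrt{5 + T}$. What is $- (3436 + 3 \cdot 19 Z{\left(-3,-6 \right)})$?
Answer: $-3607 + 57 i \approx -3607.0 + 57.0 i$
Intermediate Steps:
$Z{\left(S,T \right)} = 3 - \sqrt{5 + T}$
$- (3436 + 3 \cdot 19 Z{\left(-3,-6 \right)}) = - (3436 + 3 \cdot 19 \left(3 - \sqrt{5 - 6}\right)) = - (3436 + 57 \left(3 - \sqrt{-1}\right)) = - (3436 + 57 \left(3 - i\right)) = - (3436 + \left(171 - 57 i\right)) = - (3607 - 57 i) = -3607 + 57 i$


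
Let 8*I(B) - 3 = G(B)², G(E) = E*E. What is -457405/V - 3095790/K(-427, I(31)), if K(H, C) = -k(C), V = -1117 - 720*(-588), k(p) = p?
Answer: 2508745190135/97487886083 ≈ 25.734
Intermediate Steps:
G(E) = E²
I(B) = 3/8 + B⁴/8 (I(B) = 3/8 + (B²)²/8 = 3/8 + B⁴/8)
V = 422243 (V = -1117 + 423360 = 422243)
K(H, C) = -C
-457405/V - 3095790/K(-427, I(31)) = -457405/422243 - 3095790*(-1/(3/8 + (⅛)*31⁴)) = -457405*1/422243 - 3095790*(-1/(3/8 + (⅛)*923521)) = -457405/422243 - 3095790*(-1/(3/8 + 923521/8)) = -457405/422243 - 3095790/((-1*230881/2)) = -457405/422243 - 3095790/(-230881/2) = -457405/422243 - 3095790*(-2/230881) = -457405/422243 + 6191580/230881 = 2508745190135/97487886083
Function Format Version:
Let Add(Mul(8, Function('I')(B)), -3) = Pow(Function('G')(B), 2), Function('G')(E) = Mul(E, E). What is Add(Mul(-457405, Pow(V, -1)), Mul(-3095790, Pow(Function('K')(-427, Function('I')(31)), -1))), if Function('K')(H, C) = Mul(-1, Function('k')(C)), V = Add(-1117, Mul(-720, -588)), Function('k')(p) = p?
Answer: Rational(2508745190135, 97487886083) ≈ 25.734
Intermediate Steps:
Function('G')(E) = Pow(E, 2)
Function('I')(B) = Add(Rational(3, 8), Mul(Rational(1, 8), Pow(B, 4))) (Function('I')(B) = Add(Rational(3, 8), Mul(Rational(1, 8), Pow(Pow(B, 2), 2))) = Add(Rational(3, 8), Mul(Rational(1, 8), Pow(B, 4))))
V = 422243 (V = Add(-1117, 423360) = 422243)
Function('K')(H, C) = Mul(-1, C)
Add(Mul(-457405, Pow(V, -1)), Mul(-3095790, Pow(Function('K')(-427, Function('I')(31)), -1))) = Add(Mul(-457405, Pow(422243, -1)), Mul(-3095790, Pow(Mul(-1, Add(Rational(3, 8), Mul(Rational(1, 8), Pow(31, 4)))), -1))) = Add(Mul(-457405, Rational(1, 422243)), Mul(-3095790, Pow(Mul(-1, Add(Rational(3, 8), Mul(Rational(1, 8), 923521))), -1))) = Add(Rational(-457405, 422243), Mul(-3095790, Pow(Mul(-1, Add(Rational(3, 8), Rational(923521, 8))), -1))) = Add(Rational(-457405, 422243), Mul(-3095790, Pow(Mul(-1, Rational(230881, 2)), -1))) = Add(Rational(-457405, 422243), Mul(-3095790, Pow(Rational(-230881, 2), -1))) = Add(Rational(-457405, 422243), Mul(-3095790, Rational(-2, 230881))) = Add(Rational(-457405, 422243), Rational(6191580, 230881)) = Rational(2508745190135, 97487886083)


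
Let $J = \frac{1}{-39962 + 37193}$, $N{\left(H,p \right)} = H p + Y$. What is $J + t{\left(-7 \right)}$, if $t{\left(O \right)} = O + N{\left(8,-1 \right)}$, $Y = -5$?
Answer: $- \frac{55381}{2769} \approx -20.0$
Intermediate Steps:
$N{\left(H,p \right)} = -5 + H p$ ($N{\left(H,p \right)} = H p - 5 = -5 + H p$)
$t{\left(O \right)} = -13 + O$ ($t{\left(O \right)} = O + \left(-5 + 8 \left(-1\right)\right) = O - 13 = -13 + O$)
$J = - \frac{1}{2769}$ ($J = \frac{1}{-2769} = - \frac{1}{2769} \approx -0.00036114$)
$J + t{\left(-7 \right)} = - \frac{1}{2769} - 20 = - \frac{55381}{2769}$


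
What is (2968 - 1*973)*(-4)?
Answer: -7980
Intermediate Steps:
(2968 - 1*973)*(-4) = (2968 - 973)*(-4) = 1995*(-4) = -7980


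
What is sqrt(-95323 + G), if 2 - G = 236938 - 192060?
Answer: I*sqrt(140199) ≈ 374.43*I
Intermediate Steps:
G = -44876 (G = 2 - (236938 - 192060) = 2 - 1*44878 = 2 - 44878 = -44876)
sqrt(-95323 + G) = sqrt(-95323 - 44876) = sqrt(-140199) = I*sqrt(140199)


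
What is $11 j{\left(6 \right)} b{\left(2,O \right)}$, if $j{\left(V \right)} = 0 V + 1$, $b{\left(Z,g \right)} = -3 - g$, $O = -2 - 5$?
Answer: $44$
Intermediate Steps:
$O = -7$ ($O = -2 - 5 = -7$)
$j{\left(V \right)} = 1$ ($j{\left(V \right)} = 0 + 1 = 1$)
$11 j{\left(6 \right)} b{\left(2,O \right)} = 11 \cdot 1 \left(-3 - -7\right) = 11 \left(-3 + 7\right) = 11 \cdot 4 = 44$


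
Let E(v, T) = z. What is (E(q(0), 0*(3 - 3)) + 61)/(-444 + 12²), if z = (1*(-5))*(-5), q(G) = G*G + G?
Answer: -43/150 ≈ -0.28667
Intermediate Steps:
q(G) = G + G² (q(G) = G² + G = G + G²)
z = 25 (z = -5*(-5) = 25)
E(v, T) = 25
(E(q(0), 0*(3 - 3)) + 61)/(-444 + 12²) = (25 + 61)/(-444 + 12²) = 86/(-444 + 144) = 86/(-300) = 86*(-1/300) = -43/150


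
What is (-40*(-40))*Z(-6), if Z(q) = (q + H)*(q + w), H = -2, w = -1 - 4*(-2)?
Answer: -12800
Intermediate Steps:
w = 7 (w = -1 + 8 = 7)
Z(q) = (-2 + q)*(7 + q) (Z(q) = (q - 2)*(q + 7) = (-2 + q)*(7 + q))
(-40*(-40))*Z(-6) = (-40*(-40))*(-14 + (-6)² + 5*(-6)) = 1600*(-14 + 36 - 30) = 1600*(-8) = -12800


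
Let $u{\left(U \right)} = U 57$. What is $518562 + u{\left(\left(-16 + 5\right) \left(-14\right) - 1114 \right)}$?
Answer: $463842$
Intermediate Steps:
$u{\left(U \right)} = 57 U$
$518562 + u{\left(\left(-16 + 5\right) \left(-14\right) - 1114 \right)} = 518562 + 57 \left(\left(-16 + 5\right) \left(-14\right) - 1114\right) = 518562 + 57 \left(\left(-11\right) \left(-14\right) - 1114\right) = 518562 + 57 \left(154 - 1114\right) = 518562 + 57 \left(-960\right) = 518562 - 54720 = 463842$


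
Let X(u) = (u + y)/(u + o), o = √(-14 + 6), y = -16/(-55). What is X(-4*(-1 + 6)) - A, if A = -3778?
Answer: 2120000/561 + 271*I*√2/2805 ≈ 3779.0 + 0.13663*I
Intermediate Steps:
y = 16/55 (y = -16*(-1/55) = 16/55 ≈ 0.29091)
o = 2*I*√2 (o = √(-8) = 2*I*√2 ≈ 2.8284*I)
X(u) = (16/55 + u)/(u + 2*I*√2) (X(u) = (u + 16/55)/(u + 2*I*√2) = (16/55 + u)/(u + 2*I*√2))
X(-4*(-1 + 6)) - A = (16/55 - 4*(-1 + 6))/(-4*(-1 + 6) + 2*I*√2) - 1*(-3778) = (16/55 - 4*5)/(-4*5 + 2*I*√2) + 3778 = (16/55 - 20)/(-20 + 2*I*√2) + 3778 = -1084/55/(-20 + 2*I*√2) + 3778 = -1084/(55*(-20 + 2*I*√2)) + 3778 = 3778 - 1084/(55*(-20 + 2*I*√2))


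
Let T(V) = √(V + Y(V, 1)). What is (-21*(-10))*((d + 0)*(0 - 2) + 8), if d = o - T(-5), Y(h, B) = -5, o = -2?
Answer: 2520 + 420*I*√10 ≈ 2520.0 + 1328.2*I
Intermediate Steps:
T(V) = √(-5 + V) (T(V) = √(V - 5) = √(-5 + V))
d = -2 - I*√10 (d = -2 - √(-5 - 5) = -2 - √(-10) = -2 - I*√10 ≈ -2.0 - 3.1623*I)
(-21*(-10))*((d + 0)*(0 - 2) + 8) = (-21*(-10))*(((-2 - I*√10) + 0)*(0 - 2) + 8) = 210*((-2 - I*√10)*(-2) + 8) = 210*((4 + 2*I*√10) + 8) = 210*(12 + 2*I*√10) = 2520 + 420*I*√10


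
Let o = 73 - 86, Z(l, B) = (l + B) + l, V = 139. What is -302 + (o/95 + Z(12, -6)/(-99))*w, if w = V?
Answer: -361877/1045 ≈ -346.29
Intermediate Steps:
Z(l, B) = B + 2*l (Z(l, B) = (B + l) + l = B + 2*l)
w = 139
o = -13
-302 + (o/95 + Z(12, -6)/(-99))*w = -302 + (-13/95 + (-6 + 2*12)/(-99))*139 = -302 + (-13*1/95 + (-6 + 24)*(-1/99))*139 = -302 + (-13/95 + 18*(-1/99))*139 = -302 + (-13/95 - 2/11)*139 = -302 - 333/1045*139 = -302 - 46287/1045 = -361877/1045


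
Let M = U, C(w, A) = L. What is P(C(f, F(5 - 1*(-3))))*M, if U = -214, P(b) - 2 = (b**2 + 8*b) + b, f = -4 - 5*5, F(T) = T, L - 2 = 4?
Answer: -19688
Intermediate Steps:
L = 6 (L = 2 + 4 = 6)
f = -29 (f = -4 - 25 = -29)
C(w, A) = 6
P(b) = 2 + b**2 + 9*b (P(b) = 2 + ((b**2 + 8*b) + b) = 2 + (b**2 + 9*b) = 2 + b**2 + 9*b)
M = -214
P(C(f, F(5 - 1*(-3))))*M = (2 + 6**2 + 9*6)*(-214) = (2 + 36 + 54)*(-214) = 92*(-214) = -19688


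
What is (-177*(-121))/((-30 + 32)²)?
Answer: 21417/4 ≈ 5354.3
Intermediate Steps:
(-177*(-121))/((-30 + 32)²) = 21417/(2²) = 21417/4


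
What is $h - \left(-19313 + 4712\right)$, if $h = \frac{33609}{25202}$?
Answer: $\frac{368008011}{25202} \approx 14602.0$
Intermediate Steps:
$h = \frac{33609}{25202}$ ($h = 33609 \cdot \frac{1}{25202} = \frac{33609}{25202} \approx 1.3336$)
$h - \left(-19313 + 4712\right) = \frac{33609}{25202} - \left(-19313 + 4712\right) = \frac{33609}{25202} - -14601 = \frac{33609}{25202} + 14601 = \frac{368008011}{25202}$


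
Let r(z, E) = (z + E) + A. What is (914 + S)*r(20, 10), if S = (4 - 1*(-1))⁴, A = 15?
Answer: 69255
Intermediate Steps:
r(z, E) = 15 + E + z (r(z, E) = (z + E) + 15 = (E + z) + 15 = 15 + E + z)
S = 625 (S = (4 + 1)⁴ = 5⁴ = 625)
(914 + S)*r(20, 10) = (914 + 625)*(15 + 10 + 20) = 1539*45 = 69255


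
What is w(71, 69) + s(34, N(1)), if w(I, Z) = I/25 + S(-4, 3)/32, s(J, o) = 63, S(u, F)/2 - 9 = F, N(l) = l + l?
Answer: 6659/100 ≈ 66.590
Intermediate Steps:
N(l) = 2*l
S(u, F) = 18 + 2*F
w(I, Z) = ¾ + I/25 (w(I, Z) = I/25 + (18 + 2*3)/32 = I*(1/25) + (18 + 6)*(1/32) = I/25 + 24*(1/32) = I/25 + ¾ = ¾ + I/25)
w(71, 69) + s(34, N(1)) = (¾ + (1/25)*71) + 63 = (¾ + 71/25) + 63 = 359/100 + 63 = 6659/100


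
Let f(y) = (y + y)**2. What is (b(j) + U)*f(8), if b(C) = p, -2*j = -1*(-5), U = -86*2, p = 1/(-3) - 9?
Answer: -139264/3 ≈ -46421.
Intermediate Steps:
p = -28/3 (p = -1/3 - 9 = -28/3 ≈ -9.3333)
f(y) = 4*y**2 (f(y) = (2*y)**2 = 4*y**2)
U = -172
j = -5/2 (j = -(-1)*(-5)/2 = -1/2*5 = -5/2 ≈ -2.5000)
b(C) = -28/3
(b(j) + U)*f(8) = (-28/3 - 172)*(4*8**2) = -2176*64/3 = -544/3*256 = -139264/3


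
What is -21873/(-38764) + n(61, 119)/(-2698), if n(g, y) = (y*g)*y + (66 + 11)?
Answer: -16714564359/52292636 ≈ -319.64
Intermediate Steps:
n(g, y) = 77 + g*y**2 (n(g, y) = (g*y)*y + 77 = g*y**2 + 77 = 77 + g*y**2)
-21873/(-38764) + n(61, 119)/(-2698) = -21873/(-38764) + (77 + 61*119**2)/(-2698) = -21873*(-1/38764) + (77 + 61*14161)*(-1/2698) = 21873/38764 + (77 + 863821)*(-1/2698) = 21873/38764 + 863898*(-1/2698) = 21873/38764 - 431949/1349 = -16714564359/52292636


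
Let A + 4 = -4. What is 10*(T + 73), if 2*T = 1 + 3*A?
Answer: 615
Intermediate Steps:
A = -8 (A = -4 - 4 = -8)
T = -23/2 (T = (1 + 3*(-8))/2 = (1 - 24)/2 = (½)*(-23) = -23/2 ≈ -11.500)
10*(T + 73) = 10*(-23/2 + 73) = 10*(123/2) = 615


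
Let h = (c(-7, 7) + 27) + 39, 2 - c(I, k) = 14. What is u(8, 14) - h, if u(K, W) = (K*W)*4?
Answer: 394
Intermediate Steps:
u(K, W) = 4*K*W
c(I, k) = -12 (c(I, k) = 2 - 1*14 = 2 - 14 = -12)
h = 54 (h = (-12 + 27) + 39 = 15 + 39 = 54)
u(8, 14) - h = 4*8*14 - 1*54 = 448 - 54 = 394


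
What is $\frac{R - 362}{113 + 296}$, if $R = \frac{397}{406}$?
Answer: $- \frac{146575}{166054} \approx -0.8827$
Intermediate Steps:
$R = \frac{397}{406}$ ($R = 397 \cdot \frac{1}{406} = \frac{397}{406} \approx 0.97783$)
$\frac{R - 362}{113 + 296} = \frac{\frac{397}{406} - 362}{113 + 296} = - \frac{146575}{406 \cdot 409} = \left(- \frac{146575}{406}\right) \frac{1}{409} = - \frac{146575}{166054}$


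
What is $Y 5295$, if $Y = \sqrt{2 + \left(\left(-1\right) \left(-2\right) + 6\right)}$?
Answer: $5295 \sqrt{10} \approx 16744.0$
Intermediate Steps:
$Y = \sqrt{10}$ ($Y = \sqrt{2 + \left(2 + 6\right)} = \sqrt{2 + 8} = \sqrt{10} \approx 3.1623$)
$Y 5295 = \sqrt{10} \cdot 5295 = 5295 \sqrt{10}$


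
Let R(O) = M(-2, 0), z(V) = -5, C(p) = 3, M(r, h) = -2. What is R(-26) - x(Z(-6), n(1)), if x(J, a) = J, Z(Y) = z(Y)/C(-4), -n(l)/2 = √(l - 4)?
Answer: -⅓ ≈ -0.33333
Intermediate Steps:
n(l) = -2*√(-4 + l) (n(l) = -2*√(l - 4) = -2*√(-4 + l))
R(O) = -2
Z(Y) = -5/3
R(-26) - x(Z(-6), n(1)) = -2 - 1*(-5/3) = -2 + 5/3 = -⅓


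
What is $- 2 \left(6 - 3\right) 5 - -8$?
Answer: $-22$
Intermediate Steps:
$- 2 \left(6 - 3\right) 5 - -8 = \left(-2\right) 3 \cdot 5 + 8 = \left(-6\right) 5 + 8 = -30 + 8 = -22$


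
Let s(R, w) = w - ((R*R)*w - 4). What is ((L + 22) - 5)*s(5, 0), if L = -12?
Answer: 20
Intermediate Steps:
s(R, w) = 4 + w - w*R**2 (s(R, w) = w - (R**2*w - 4) = w - (w*R**2 - 4) = w - (-4 + w*R**2) = w + (4 - w*R**2) = 4 + w - w*R**2)
((L + 22) - 5)*s(5, 0) = ((-12 + 22) - 5)*(4 + 0 - 1*0*5**2) = (10 - 5)*(4 + 0 - 1*0*25) = 5*(4 + 0 + 0) = 5*4 = 20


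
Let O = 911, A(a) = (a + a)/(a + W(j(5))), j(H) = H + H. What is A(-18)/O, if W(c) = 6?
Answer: 3/911 ≈ 0.0032931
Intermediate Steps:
j(H) = 2*H
A(a) = 2*a/(6 + a) (A(a) = (a + a)/(a + 6) = (2*a)/(6 + a) = 2*a/(6 + a))
A(-18)/O = (2*(-18)/(6 - 18))/911 = (2*(-18)/(-12))*(1/911) = (2*(-18)*(-1/12))*(1/911) = 3*(1/911) = 3/911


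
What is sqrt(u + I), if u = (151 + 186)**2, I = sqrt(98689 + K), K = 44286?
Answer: sqrt(113569 + 5*sqrt(5719)) ≈ 337.56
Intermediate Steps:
I = 5*sqrt(5719) (I = sqrt(98689 + 44286) = sqrt(142975) = 5*sqrt(5719) ≈ 378.12)
u = 113569 (u = 337**2 = 113569)
sqrt(u + I) = sqrt(113569 + 5*sqrt(5719))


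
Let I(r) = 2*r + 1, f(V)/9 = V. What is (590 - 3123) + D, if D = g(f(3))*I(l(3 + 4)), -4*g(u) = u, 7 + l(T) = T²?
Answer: -12427/4 ≈ -3106.8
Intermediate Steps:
l(T) = -7 + T²
f(V) = 9*V
g(u) = -u/4
I(r) = 1 + 2*r
D = -2295/4 (D = (-9*3/4)*(1 + 2*(-7 + (3 + 4)²)) = (-¼*27)*(1 + 2*(-7 + 7²)) = -27*(1 + 2*(-7 + 49))/4 = -27*(1 + 2*42)/4 = -27*(1 + 84)/4 = -27/4*85 = -2295/4 ≈ -573.75)
(590 - 3123) + D = (590 - 3123) - 2295/4 = -2533 - 2295/4 = -12427/4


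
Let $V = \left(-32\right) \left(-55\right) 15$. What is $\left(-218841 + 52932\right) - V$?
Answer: $-192309$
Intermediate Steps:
$V = 26400$ ($V = 1760 \cdot 15 = 26400$)
$\left(-218841 + 52932\right) - V = \left(-218841 + 52932\right) - 26400 = -165909 - 26400 = -192309$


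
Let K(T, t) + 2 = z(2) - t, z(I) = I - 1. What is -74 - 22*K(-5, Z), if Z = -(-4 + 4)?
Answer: -52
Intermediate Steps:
z(I) = -1 + I
Z = 0 (Z = -1*0 = 0)
K(T, t) = -1 - t (K(T, t) = -2 + ((-1 + 2) - t) = -2 + (1 - t) = -1 - t)
-74 - 22*K(-5, Z) = -74 - 22*(-1 - 1*0) = -74 - 22*(-1 + 0) = -74 - 22*(-1) = -74 + 22 = -52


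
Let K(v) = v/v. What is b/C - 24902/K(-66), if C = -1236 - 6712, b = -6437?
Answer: -197914659/7948 ≈ -24901.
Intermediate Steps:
K(v) = 1
C = -7948
b/C - 24902/K(-66) = -6437/(-7948) - 24902/1 = -6437*(-1/7948) - 24902*1 = 6437/7948 - 24902 = -197914659/7948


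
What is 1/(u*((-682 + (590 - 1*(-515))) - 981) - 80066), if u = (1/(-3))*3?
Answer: -1/79508 ≈ -1.2577e-5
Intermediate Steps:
u = -1 (u = (1*(-⅓))*3 = -⅓*3 = -1)
1/(u*((-682 + (590 - 1*(-515))) - 981) - 80066) = 1/(-((-682 + (590 - 1*(-515))) - 981) - 80066) = 1/(-((-682 + (590 + 515)) - 981) - 80066) = 1/(-((-682 + 1105) - 981) - 80066) = 1/(-(423 - 981) - 80066) = 1/(-1*(-558) - 80066) = 1/(558 - 80066) = 1/(-79508) = -1/79508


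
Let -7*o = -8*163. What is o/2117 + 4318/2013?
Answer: 66613394/29830647 ≈ 2.2331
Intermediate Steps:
o = 1304/7 (o = -(-8)*163/7 = -1/7*(-1304) = 1304/7 ≈ 186.29)
o/2117 + 4318/2013 = (1304/7)/2117 + 4318/2013 = (1304/7)*(1/2117) + 4318*(1/2013) = 1304/14819 + 4318/2013 = 66613394/29830647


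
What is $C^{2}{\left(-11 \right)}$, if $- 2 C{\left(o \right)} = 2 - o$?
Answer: $\frac{169}{4} \approx 42.25$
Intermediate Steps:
$C{\left(o \right)} = -1 + \frac{o}{2}$ ($C{\left(o \right)} = - \frac{2 - o}{2} = -1 + \frac{o}{2}$)
$C^{2}{\left(-11 \right)} = \left(-1 + \frac{1}{2} \left(-11\right)\right)^{2} = \left(-1 - \frac{11}{2}\right)^{2} = \left(- \frac{13}{2}\right)^{2} = \frac{169}{4}$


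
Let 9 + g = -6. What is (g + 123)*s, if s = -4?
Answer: -432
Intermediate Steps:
g = -15 (g = -9 - 6 = -15)
(g + 123)*s = (-15 + 123)*(-4) = 108*(-4) = -432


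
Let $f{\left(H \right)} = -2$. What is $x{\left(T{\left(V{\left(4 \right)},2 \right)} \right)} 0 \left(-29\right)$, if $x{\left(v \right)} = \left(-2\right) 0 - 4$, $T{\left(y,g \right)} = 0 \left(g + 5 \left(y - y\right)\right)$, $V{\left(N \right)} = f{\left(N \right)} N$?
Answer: $0$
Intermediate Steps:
$V{\left(N \right)} = - 2 N$
$T{\left(y,g \right)} = 0$ ($T{\left(y,g \right)} = 0 \left(g + 5 \cdot 0\right) = 0 \left(g + 0\right) = 0 g = 0$)
$x{\left(v \right)} = -4$ ($x{\left(v \right)} = 0 - 4 = -4$)
$x{\left(T{\left(V{\left(4 \right)},2 \right)} \right)} 0 \left(-29\right) = \left(-4\right) 0 \left(-29\right) = 0 \left(-29\right) = 0$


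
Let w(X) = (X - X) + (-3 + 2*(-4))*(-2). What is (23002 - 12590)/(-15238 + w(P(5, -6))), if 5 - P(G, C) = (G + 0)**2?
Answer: -2603/3804 ≈ -0.68428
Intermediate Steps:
P(G, C) = 5 - G**2 (P(G, C) = 5 - (G + 0)**2 = 5 - G**2)
w(X) = 22 (w(X) = 0 + (-3 - 8)*(-2) = 0 - 11*(-2) = 0 + 22 = 22)
(23002 - 12590)/(-15238 + w(P(5, -6))) = (23002 - 12590)/(-15238 + 22) = 10412/(-15216) = 10412*(-1/15216) = -2603/3804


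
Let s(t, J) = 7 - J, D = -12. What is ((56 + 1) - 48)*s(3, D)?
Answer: 171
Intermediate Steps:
((56 + 1) - 48)*s(3, D) = ((56 + 1) - 48)*(7 - 1*(-12)) = (57 - 48)*(7 + 12) = 9*19 = 171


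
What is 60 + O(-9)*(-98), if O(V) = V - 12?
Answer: 2118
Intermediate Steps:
O(V) = -12 + V
60 + O(-9)*(-98) = 60 + (-12 - 9)*(-98) = 60 - 21*(-98) = 60 + 2058 = 2118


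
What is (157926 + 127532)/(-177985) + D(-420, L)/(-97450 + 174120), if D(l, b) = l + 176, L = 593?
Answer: -438589864/272922199 ≈ -1.6070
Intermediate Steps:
D(l, b) = 176 + l
(157926 + 127532)/(-177985) + D(-420, L)/(-97450 + 174120) = (157926 + 127532)/(-177985) + (176 - 420)/(-97450 + 174120) = 285458*(-1/177985) - 244/76670 = -285458/177985 - 244*1/76670 = -285458/177985 - 122/38335 = -438589864/272922199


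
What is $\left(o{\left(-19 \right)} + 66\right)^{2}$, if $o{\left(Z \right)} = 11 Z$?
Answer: $20449$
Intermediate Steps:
$\left(o{\left(-19 \right)} + 66\right)^{2} = \left(11 \left(-19\right) + 66\right)^{2} = \left(-209 + 66\right)^{2} = \left(-143\right)^{2} = 20449$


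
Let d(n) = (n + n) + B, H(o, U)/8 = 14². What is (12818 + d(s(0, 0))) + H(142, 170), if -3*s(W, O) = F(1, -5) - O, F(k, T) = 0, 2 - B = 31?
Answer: 14357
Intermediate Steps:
B = -29 (B = 2 - 1*31 = 2 - 31 = -29)
H(o, U) = 1568 (H(o, U) = 8*14² = 8*196 = 1568)
s(W, O) = O/3 (s(W, O) = -(0 - O)/3 = -(-1)*O/3 = O/3)
d(n) = -29 + 2*n (d(n) = (n + n) - 29 = 2*n - 29 = -29 + 2*n)
(12818 + d(s(0, 0))) + H(142, 170) = (12818 + (-29 + 2*((⅓)*0))) + 1568 = (12818 + (-29 + 2*0)) + 1568 = (12818 + (-29 + 0)) + 1568 = (12818 - 29) + 1568 = 12789 + 1568 = 14357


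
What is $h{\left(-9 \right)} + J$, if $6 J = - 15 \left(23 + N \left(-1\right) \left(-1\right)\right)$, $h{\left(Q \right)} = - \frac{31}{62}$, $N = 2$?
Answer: $-63$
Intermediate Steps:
$h{\left(Q \right)} = - \frac{1}{2}$ ($h{\left(Q \right)} = \left(-31\right) \frac{1}{62} = - \frac{1}{2}$)
$J = - \frac{125}{2}$ ($J = \frac{\left(-15\right) \left(23 + 2 \left(-1\right) \left(-1\right)\right)}{6} = \frac{\left(-15\right) \left(23 - -2\right)}{6} = \frac{\left(-15\right) \left(23 + 2\right)}{6} = \frac{\left(-15\right) 25}{6} = \frac{1}{6} \left(-375\right) = - \frac{125}{2} \approx -62.5$)
$h{\left(-9 \right)} + J = - \frac{1}{2} - \frac{125}{2} = -63$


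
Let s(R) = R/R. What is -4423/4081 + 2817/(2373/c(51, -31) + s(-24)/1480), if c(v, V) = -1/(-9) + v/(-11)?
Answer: -163576156351/25338018937 ≈ -6.4558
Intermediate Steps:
c(v, V) = ⅑ - v/11 (c(v, V) = -1*(-⅑) + v*(-1/11) = ⅑ - v/11)
s(R) = 1
-4423/4081 + 2817/(2373/c(51, -31) + s(-24)/1480) = -4423/4081 + 2817/(2373/(⅑ - 1/11*51) + 1/1480) = -4423*1/4081 + 2817/(2373/(⅑ - 51/11) + 1*(1/1480)) = -4423/4081 + 2817/(2373/(-448/99) + 1/1480) = -4423/4081 + 2817/(2373*(-99/448) + 1/1480) = -4423/4081 + 2817/(-33561/64 + 1/1480) = -4423/4081 + 2817/(-6208777/11840) = -4423/4081 + 2817*(-11840/6208777) = -4423/4081 - 33353280/6208777 = -163576156351/25338018937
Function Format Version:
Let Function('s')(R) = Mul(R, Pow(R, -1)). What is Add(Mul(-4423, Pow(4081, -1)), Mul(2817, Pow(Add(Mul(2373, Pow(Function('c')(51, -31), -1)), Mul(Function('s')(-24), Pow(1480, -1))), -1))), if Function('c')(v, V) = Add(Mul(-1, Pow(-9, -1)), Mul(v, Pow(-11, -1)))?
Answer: Rational(-163576156351, 25338018937) ≈ -6.4558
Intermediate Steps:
Function('c')(v, V) = Add(Rational(1, 9), Mul(Rational(-1, 11), v)) (Function('c')(v, V) = Add(Mul(-1, Rational(-1, 9)), Mul(v, Rational(-1, 11))) = Add(Rational(1, 9), Mul(Rational(-1, 11), v)))
Function('s')(R) = 1
Add(Mul(-4423, Pow(4081, -1)), Mul(2817, Pow(Add(Mul(2373, Pow(Function('c')(51, -31), -1)), Mul(Function('s')(-24), Pow(1480, -1))), -1))) = Add(Mul(-4423, Pow(4081, -1)), Mul(2817, Pow(Add(Mul(2373, Pow(Add(Rational(1, 9), Mul(Rational(-1, 11), 51)), -1)), Mul(1, Pow(1480, -1))), -1))) = Add(Mul(-4423, Rational(1, 4081)), Mul(2817, Pow(Add(Mul(2373, Pow(Add(Rational(1, 9), Rational(-51, 11)), -1)), Mul(1, Rational(1, 1480))), -1))) = Add(Rational(-4423, 4081), Mul(2817, Pow(Add(Mul(2373, Pow(Rational(-448, 99), -1)), Rational(1, 1480)), -1))) = Add(Rational(-4423, 4081), Mul(2817, Pow(Add(Mul(2373, Rational(-99, 448)), Rational(1, 1480)), -1))) = Add(Rational(-4423, 4081), Mul(2817, Pow(Add(Rational(-33561, 64), Rational(1, 1480)), -1))) = Add(Rational(-4423, 4081), Mul(2817, Pow(Rational(-6208777, 11840), -1))) = Add(Rational(-4423, 4081), Mul(2817, Rational(-11840, 6208777))) = Add(Rational(-4423, 4081), Rational(-33353280, 6208777)) = Rational(-163576156351, 25338018937)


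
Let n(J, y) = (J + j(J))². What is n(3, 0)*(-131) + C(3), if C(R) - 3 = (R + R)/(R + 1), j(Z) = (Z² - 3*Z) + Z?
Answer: -9423/2 ≈ -4711.5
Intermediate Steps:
j(Z) = Z² - 2*Z
C(R) = 3 + 2*R/(1 + R) (C(R) = 3 + (R + R)/(R + 1) = 3 + (2*R)/(1 + R) = 3 + 2*R/(1 + R))
n(J, y) = (J + J*(-2 + J))²
n(3, 0)*(-131) + C(3) = (3²*(-1 + 3)²)*(-131) + (3 + 5*3)/(1 + 3) = (9*2²)*(-131) + (3 + 15)/4 = (9*4)*(-131) + (¼)*18 = 36*(-131) + 9/2 = -4716 + 9/2 = -9423/2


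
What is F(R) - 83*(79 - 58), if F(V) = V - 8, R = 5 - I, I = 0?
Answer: -1746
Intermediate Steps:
R = 5 (R = 5 - 1*0 = 5 + 0 = 5)
F(V) = -8 + V
F(R) - 83*(79 - 58) = (-8 + 5) - 83*(79 - 58) = -3 - 83*21 = -3 - 1743 = -1746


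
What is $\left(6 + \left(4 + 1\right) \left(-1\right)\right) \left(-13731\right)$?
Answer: $-13731$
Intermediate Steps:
$\left(6 + \left(4 + 1\right) \left(-1\right)\right) \left(-13731\right) = \left(6 + 5 \left(-1\right)\right) \left(-13731\right) = \left(6 - 5\right) \left(-13731\right) = 1 \left(-13731\right) = -13731$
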